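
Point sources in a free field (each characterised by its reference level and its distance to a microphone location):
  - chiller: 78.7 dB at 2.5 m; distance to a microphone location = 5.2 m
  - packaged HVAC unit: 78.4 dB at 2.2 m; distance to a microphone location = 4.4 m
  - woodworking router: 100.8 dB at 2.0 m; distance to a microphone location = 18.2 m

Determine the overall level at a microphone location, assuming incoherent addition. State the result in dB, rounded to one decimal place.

Apply inverse-square spreading to bring every level to the receiver, then sum 10^(L/10).
chiller: 78.7 − 20·log₁₀(5.2/2.5) = 78.7 − 6.36 = 72.34 dB.
packaged HVAC unit: 78.4 − 20·log₁₀(4.4/2.2) = 78.4 − 6.02 = 72.38 dB.
woodworking router: 100.8 − 20·log₁₀(18.2/2.0) = 100.8 − 19.18 = 81.62 dB.
Σ 10^(L/10) = 1.796e+08 → L_total = 10·log₁₀(1.796e+08) = 82.54 dB.

82.5 dB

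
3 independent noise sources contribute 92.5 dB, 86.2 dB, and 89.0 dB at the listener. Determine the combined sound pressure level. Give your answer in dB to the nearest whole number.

95 dB

Incoherent sources combine by intensity addition: L_total = 10·log₁₀(Σ 10^(L_i/10)).
Σ 10^(L/10) = 10^(92.5/10) + 10^(86.2/10) + 10^(89.0/10) = 2.989e+09.
L_total = 10·log₁₀(2.989e+09) = 94.76 dB.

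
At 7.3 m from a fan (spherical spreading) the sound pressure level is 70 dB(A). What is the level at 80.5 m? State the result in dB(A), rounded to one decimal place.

49.2 dB(A)

For a point source, L₂ = L₁ − 20·log₁₀(r₂/r₁).
L₂ = 70 − 20·log₁₀(80.5/7.3) = 70 − 20.849 = 49.15 dB(A).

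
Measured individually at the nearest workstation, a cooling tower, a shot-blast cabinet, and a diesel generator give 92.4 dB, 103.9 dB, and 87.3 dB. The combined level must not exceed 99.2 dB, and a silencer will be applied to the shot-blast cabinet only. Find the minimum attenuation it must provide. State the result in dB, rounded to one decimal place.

The untreated sources together contribute 10^(92.4/10) + 10^(87.3/10) = 2.275e+09, i.e. 93.57 dB.
The limit corresponds to 10^(99.2/10) = 8.318e+09; subtracting the fixed part leaves 6.043e+09 for the shot-blast cabinet, i.e. 97.81 dB.
Required insertion loss = 103.9 − 97.81 = 6.09 dB.

6.1 dB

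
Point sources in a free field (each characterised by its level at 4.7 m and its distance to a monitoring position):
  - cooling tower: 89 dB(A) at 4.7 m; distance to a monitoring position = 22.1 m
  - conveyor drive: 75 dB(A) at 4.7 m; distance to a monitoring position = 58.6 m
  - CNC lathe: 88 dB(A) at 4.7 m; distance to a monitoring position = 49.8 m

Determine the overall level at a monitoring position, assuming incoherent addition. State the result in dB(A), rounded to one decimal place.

First find each source's level at the receiver (point-source: −20·log₁₀(r/r_ref)), then combine on an intensity basis.
cooling tower: 89 − 20·log₁₀(22.1/4.7) = 89 − 13.45 = 75.55 dB(A).
conveyor drive: 75 − 20·log₁₀(58.6/4.7) = 75 − 21.92 = 53.08 dB(A).
CNC lathe: 88 − 20·log₁₀(49.8/4.7) = 88 − 20.50 = 67.50 dB(A).
Σ 10^(L/10) = 4.175e+07 → L_total = 10·log₁₀(4.175e+07) = 76.21 dB(A).

76.2 dB(A)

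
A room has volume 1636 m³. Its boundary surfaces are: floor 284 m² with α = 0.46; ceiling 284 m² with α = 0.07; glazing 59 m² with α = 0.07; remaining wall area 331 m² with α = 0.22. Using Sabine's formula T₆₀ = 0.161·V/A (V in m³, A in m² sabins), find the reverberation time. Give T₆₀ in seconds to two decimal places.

A = Σ Sᵢαᵢ = 284·0.46 + 284·0.07 + 59·0.07 + 331·0.22 = 227.47 m².
T₆₀ = 0.161 × 1636 / 227.47 = 1.158 s.

1.16 s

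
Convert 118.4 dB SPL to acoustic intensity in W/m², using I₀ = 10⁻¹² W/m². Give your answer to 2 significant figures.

0.69 W/m²

L = 10·log₁₀(I/I₀) ⇒ I = I₀·10^(L/10) = 10⁻¹² × 10^11.84.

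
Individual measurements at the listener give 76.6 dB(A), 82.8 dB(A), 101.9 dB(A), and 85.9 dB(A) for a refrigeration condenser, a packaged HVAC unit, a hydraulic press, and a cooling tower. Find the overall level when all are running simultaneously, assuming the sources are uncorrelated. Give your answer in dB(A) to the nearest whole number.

Incoherent sources combine by intensity addition: L_total = 10·log₁₀(Σ 10^(L_i/10)).
Σ 10^(L/10) = 10^(76.6/10) + 10^(82.8/10) + 10^(101.9/10) + 10^(85.9/10) = 1.611e+10.
L_total = 10·log₁₀(1.611e+10) = 102.07 dB(A).

102 dB(A)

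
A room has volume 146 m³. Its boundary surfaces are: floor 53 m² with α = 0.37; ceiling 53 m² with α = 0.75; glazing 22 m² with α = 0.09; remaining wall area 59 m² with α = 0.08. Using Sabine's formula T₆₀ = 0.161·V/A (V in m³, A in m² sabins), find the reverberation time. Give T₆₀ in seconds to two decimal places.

Summing Sᵢαᵢ: 53·0.37 + 53·0.75 + 22·0.09 + 59·0.08 = 66.06 m².
T₆₀ = 0.161 × 146 / 66.06 = 0.356 s.

0.36 s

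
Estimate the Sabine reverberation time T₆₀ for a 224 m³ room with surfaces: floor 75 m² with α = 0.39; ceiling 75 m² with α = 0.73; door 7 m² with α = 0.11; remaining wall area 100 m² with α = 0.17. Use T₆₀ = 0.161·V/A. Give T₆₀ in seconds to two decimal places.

Total absorption A = 75·0.39 + 75·0.73 + 7·0.11 + 100·0.17 = 101.77 m² sabins.
T₆₀ = 0.161 × 224 / 101.77 = 0.354 s.

0.35 s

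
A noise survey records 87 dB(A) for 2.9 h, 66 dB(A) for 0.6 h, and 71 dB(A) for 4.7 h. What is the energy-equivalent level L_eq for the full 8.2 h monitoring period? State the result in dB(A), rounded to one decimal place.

82.7 dB(A)

L_eq = 10·log₁₀[(1/T)·Σ tᵢ·10^(Lᵢ/10)] with T = 8.2 h.
Σ tᵢ·10^(Lᵢ/10) = 2.9·10^(87/10) + 0.6·10^(66/10) + 4.7·10^(71/10) = 1.515e+09.
L_eq = 10·log₁₀(1.515e+09/8.2) = 82.67 dB(A).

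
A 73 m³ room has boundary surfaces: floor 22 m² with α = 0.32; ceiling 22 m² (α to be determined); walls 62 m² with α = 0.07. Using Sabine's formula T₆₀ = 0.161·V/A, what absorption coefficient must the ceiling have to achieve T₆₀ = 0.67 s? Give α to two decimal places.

0.28

From T₆₀ = 0.161·V/A, the target T₆₀ = 0.67 s needs A = 0.161·73/0.67 = 17.54 m².
Absorption from the other surfaces = 22·0.32 + 62·0.07 = 11.38 m², so the ceiling must supply 6.16 m² over 22 m².
α = 6.16/22 = 0.280.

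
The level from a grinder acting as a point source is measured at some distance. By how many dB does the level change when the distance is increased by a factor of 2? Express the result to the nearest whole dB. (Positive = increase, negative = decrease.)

A point source loses 6 dB per doubling of distance; generally ΔL = −20·log₁₀(r₂/r₁).
ΔL = −20·log₁₀(2) = -6.02 dB.

-6 dB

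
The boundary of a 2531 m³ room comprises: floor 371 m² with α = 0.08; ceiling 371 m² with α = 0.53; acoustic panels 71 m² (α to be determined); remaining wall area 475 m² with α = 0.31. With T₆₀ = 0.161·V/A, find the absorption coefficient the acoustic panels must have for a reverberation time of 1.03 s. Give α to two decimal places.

0.31

Required total absorption A = 0.161·2531/1.03 = 395.62 m².
Absorption from the other surfaces = 371·0.08 + 371·0.53 + 475·0.31 = 373.56 m², so the acoustic panels must supply 22.06 m² over 71 m².
α = 22.06/71 = 0.311.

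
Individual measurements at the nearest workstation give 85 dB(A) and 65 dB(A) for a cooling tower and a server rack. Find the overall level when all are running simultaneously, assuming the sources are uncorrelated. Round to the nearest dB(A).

85 dB(A)

Incoherent sources combine by intensity addition: L_total = 10·log₁₀(Σ 10^(L_i/10)).
Σ 10^(L/10) = 10^(85/10) + 10^(65/10) = 3.194e+08.
L_total = 10·log₁₀(3.194e+08) = 85.04 dB(A).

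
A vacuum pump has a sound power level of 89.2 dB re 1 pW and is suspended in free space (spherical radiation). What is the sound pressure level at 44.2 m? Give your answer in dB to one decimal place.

The power spreads over a sphere of area 4π·r², so L_p = L_w − 10·log₁₀(4π·r²).
4π·r² = 2.455e+04 m², 10·log₁₀ of that is 43.901 dB.
L_p = 89.2 − 43.901 = 45.30 dB.

45.3 dB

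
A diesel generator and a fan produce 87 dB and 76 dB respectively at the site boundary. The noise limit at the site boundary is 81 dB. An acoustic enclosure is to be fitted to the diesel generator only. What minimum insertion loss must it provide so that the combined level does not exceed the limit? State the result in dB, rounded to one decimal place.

Fixed contribution from the other source: Σ 10^(L/10) = 10^(76/10) = 3.981e+07 (76.00 dB).
To meet 81 dB overall, the treated diesel generator may contribute at most 10^(81/10) − 3.981e+07 = 8.608e+07, i.e. 79.35 dB.
So the diesel generator must be reduced from 87 to 79.35 dB: IL = 7.65 dB.

7.7 dB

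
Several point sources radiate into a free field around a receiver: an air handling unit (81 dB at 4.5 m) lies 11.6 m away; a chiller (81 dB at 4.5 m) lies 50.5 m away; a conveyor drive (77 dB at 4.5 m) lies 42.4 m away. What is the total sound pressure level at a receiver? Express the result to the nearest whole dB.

73 dB

Apply inverse-square spreading to bring every level to the receiver, then sum 10^(L/10).
air handling unit: 81 − 20·log₁₀(11.6/4.5) = 81 − 8.22 = 72.78 dB.
chiller: 81 − 20·log₁₀(50.5/4.5) = 81 − 21.00 = 60.00 dB.
conveyor drive: 77 − 20·log₁₀(42.4/4.5) = 77 − 19.48 = 57.52 dB.
Σ 10^(L/10) = 2.051e+07 → L_total = 10·log₁₀(2.051e+07) = 73.12 dB.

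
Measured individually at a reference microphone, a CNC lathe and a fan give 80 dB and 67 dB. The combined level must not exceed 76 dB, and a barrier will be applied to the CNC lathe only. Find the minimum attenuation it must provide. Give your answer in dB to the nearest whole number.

Everything except the CNC lathe sums to 10^(67/10) = 5.012e+06 in linear terms, 67.00 dB.
To meet 76 dB overall, the treated CNC lathe may contribute at most 10^(76/10) − 5.012e+06 = 3.480e+07, i.e. 75.42 dB.
Required insertion loss = 80 − 75.42 = 4.58 dB.

5 dB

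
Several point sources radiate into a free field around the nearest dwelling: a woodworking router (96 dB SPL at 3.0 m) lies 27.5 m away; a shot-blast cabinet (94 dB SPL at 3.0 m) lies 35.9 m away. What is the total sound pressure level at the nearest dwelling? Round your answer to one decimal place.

Apply inverse-square spreading to bring every level to the receiver, then sum 10^(L/10).
woodworking router: 96 − 20·log₁₀(27.5/3.0) = 96 − 19.24 = 76.76 dB SPL.
shot-blast cabinet: 94 − 20·log₁₀(35.9/3.0) = 94 − 21.56 = 72.44 dB SPL.
Σ 10^(L/10) = 6.492e+07 → L_total = 10·log₁₀(6.492e+07) = 78.12 dB SPL.

78.1 dB SPL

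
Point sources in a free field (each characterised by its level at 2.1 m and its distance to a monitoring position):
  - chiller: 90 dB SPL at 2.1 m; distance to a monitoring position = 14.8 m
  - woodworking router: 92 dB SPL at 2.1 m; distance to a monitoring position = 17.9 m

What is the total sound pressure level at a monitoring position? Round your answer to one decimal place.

First find each source's level at the receiver (point-source: −20·log₁₀(r/r_ref)), then combine on an intensity basis.
chiller: 90 − 20·log₁₀(14.8/2.1) = 90 − 16.96 = 73.04 dB SPL.
woodworking router: 92 − 20·log₁₀(17.9/2.1) = 92 − 18.61 = 73.39 dB SPL.
Σ 10^(L/10) = 4.195e+07 → L_total = 10·log₁₀(4.195e+07) = 76.23 dB SPL.

76.2 dB SPL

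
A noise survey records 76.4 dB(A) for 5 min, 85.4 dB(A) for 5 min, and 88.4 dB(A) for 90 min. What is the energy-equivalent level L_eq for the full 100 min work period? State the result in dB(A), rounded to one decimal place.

88.1 dB(A)

The energy average is taken in the linear domain: L_eq = 10·log₁₀[(Σ tᵢ·10^(Lᵢ/10))/T], T = 100 min.
Σ tᵢ·10^(Lᵢ/10) = 5·10^(76.4/10) + 5·10^(85.4/10) + 90·10^(88.4/10) = 6.422e+10.
L_eq = 10·log₁₀(6.422e+10/100) = 88.08 dB(A).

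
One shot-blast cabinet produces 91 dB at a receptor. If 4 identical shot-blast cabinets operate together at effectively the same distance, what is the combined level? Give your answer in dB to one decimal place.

With 4 equal, uncorrelated contributions the intensity is 4× that of one unit, giving a rise of 10·log₁₀ 4.
L_total = 91 + 10·log₁₀(4) = 91 + 6.021 = 97.02 dB.

97.0 dB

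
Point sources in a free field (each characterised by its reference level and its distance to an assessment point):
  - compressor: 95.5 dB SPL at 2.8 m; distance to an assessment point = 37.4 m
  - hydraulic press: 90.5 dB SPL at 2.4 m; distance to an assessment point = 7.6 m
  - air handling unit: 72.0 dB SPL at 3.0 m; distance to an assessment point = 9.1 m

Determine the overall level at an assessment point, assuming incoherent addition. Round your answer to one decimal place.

81.3 dB SPL

Propagate each source to the receiver with L = L_ref − 20·log₁₀(r/r_ref), then add intensities.
compressor: 95.5 − 20·log₁₀(37.4/2.8) = 95.5 − 22.51 = 72.99 dB SPL.
hydraulic press: 90.5 − 20·log₁₀(7.6/2.4) = 90.5 − 10.01 = 80.49 dB SPL.
air handling unit: 72.0 − 20·log₁₀(9.1/3.0) = 72.0 − 9.64 = 62.36 dB SPL.
Σ 10^(L/10) = 1.335e+08 → L_total = 10·log₁₀(1.335e+08) = 81.25 dB SPL.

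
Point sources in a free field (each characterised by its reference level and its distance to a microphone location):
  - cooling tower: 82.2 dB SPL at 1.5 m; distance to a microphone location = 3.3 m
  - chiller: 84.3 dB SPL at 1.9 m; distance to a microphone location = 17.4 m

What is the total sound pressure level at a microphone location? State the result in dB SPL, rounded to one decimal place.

First find each source's level at the receiver (point-source: −20·log₁₀(r/r_ref)), then combine on an intensity basis.
cooling tower: 82.2 − 20·log₁₀(3.3/1.5) = 82.2 − 6.85 = 75.35 dB SPL.
chiller: 84.3 − 20·log₁₀(17.4/1.9) = 84.3 − 19.24 = 65.06 dB SPL.
Σ 10^(L/10) = 3.750e+07 → L_total = 10·log₁₀(3.750e+07) = 75.74 dB SPL.

75.7 dB SPL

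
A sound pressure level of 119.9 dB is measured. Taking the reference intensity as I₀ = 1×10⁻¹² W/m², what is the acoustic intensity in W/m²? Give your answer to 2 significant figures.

I/I₀ = 10^(119.9/10) = 9.772e+11, so I = 9.772e+11 × 10⁻¹² W/m².

0.98 W/m²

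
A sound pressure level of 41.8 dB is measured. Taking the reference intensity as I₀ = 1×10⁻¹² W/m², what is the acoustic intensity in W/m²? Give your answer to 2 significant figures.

I = I₀·10^(L/10) = 10⁻¹² × 10^(41.8/10) = 10^(-7.820).

1.5e-08 W/m²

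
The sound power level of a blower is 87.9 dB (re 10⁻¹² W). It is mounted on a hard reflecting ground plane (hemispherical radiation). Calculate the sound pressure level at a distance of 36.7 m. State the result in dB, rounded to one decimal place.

48.6 dB

The power spreads over a hemisphere of area 2π·r², so L_p = L_w − 10·log₁₀(2π·r²).
2π·r² = 8463 m², 10·log₁₀ of that is 39.275 dB.
L_p = 87.9 − 39.275 = 48.62 dB.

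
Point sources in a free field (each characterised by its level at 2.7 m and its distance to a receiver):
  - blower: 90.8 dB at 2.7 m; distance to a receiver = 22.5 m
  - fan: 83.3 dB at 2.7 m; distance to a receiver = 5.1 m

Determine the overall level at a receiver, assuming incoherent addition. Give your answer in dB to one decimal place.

Apply inverse-square spreading to bring every level to the receiver, then sum 10^(L/10).
blower: 90.8 − 20·log₁₀(22.5/2.7) = 90.8 − 18.42 = 72.38 dB.
fan: 83.3 − 20·log₁₀(5.1/2.7) = 83.3 − 5.52 = 77.78 dB.
Σ 10^(L/10) = 7.723e+07 → L_total = 10·log₁₀(7.723e+07) = 78.88 dB.

78.9 dB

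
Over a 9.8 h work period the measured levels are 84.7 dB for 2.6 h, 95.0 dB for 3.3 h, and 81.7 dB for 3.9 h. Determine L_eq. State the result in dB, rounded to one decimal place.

90.8 dB

Weight each interval's intensity by its duration and average over T = 9.8 h:
Σ tᵢ·10^(Lᵢ/10) = 2.6·10^(84.7/10) + 3.3·10^(95.0/10) + 3.9·10^(81.7/10) = 1.178e+10.
L_eq = 10·log₁₀(1.178e+10/9.8) = 90.80 dB.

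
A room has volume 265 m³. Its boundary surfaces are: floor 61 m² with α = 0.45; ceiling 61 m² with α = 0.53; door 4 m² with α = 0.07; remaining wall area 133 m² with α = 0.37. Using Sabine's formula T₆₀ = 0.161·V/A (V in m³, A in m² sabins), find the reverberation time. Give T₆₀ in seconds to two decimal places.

A = Σ Sᵢαᵢ = 61·0.45 + 61·0.53 + 4·0.07 + 133·0.37 = 109.27 m².
T₆₀ = 0.161 × 265 / 109.27 = 0.390 s.

0.39 s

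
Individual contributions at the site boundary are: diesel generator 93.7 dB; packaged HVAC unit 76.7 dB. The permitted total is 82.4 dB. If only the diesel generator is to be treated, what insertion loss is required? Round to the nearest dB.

Fixed contribution from the other source: Σ 10^(L/10) = 10^(76.7/10) = 4.677e+07 (76.70 dB).
To meet 82.4 dB overall, the treated diesel generator may contribute at most 10^(82.4/10) − 4.677e+07 = 1.270e+08, i.e. 81.04 dB.
Required insertion loss = 93.7 − 81.04 = 12.66 dB.

13 dB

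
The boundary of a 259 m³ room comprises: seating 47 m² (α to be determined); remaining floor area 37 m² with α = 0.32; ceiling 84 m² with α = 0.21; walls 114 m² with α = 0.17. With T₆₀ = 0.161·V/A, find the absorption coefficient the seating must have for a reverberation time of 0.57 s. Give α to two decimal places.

From T₆₀ = 0.161·V/A, the target T₆₀ = 0.57 s needs A = 0.161·259/0.57 = 73.16 m².
Absorption from the other surfaces = 37·0.32 + 84·0.21 + 114·0.17 = 48.86 m², so the seating must supply 24.30 m² over 47 m².
α = 24.30/47 = 0.517.

0.52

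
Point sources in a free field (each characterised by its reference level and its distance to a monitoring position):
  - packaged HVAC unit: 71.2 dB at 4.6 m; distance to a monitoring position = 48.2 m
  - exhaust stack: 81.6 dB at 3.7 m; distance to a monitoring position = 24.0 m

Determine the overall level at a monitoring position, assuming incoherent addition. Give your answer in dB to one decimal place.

65.5 dB

Apply inverse-square spreading to bring every level to the receiver, then sum 10^(L/10).
packaged HVAC unit: 71.2 − 20·log₁₀(48.2/4.6) = 71.2 − 20.41 = 50.79 dB.
exhaust stack: 81.6 − 20·log₁₀(24.0/3.7) = 81.6 − 16.24 = 65.36 dB.
Σ 10^(L/10) = 3.555e+06 → L_total = 10·log₁₀(3.555e+06) = 65.51 dB.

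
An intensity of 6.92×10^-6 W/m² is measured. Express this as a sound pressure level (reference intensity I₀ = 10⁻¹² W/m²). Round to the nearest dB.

Dividing by I₀ shifts the exponent by 12: I/I₀ = 6.92×10^6.
L = 10·(0.8401 + 6) = 68.40 dB.

68 dB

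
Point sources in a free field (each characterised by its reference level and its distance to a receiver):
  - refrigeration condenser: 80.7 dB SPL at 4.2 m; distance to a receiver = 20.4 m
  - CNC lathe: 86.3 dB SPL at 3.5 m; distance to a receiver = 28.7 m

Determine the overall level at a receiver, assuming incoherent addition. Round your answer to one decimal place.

70.5 dB SPL

Apply inverse-square spreading to bring every level to the receiver, then sum 10^(L/10).
refrigeration condenser: 80.7 − 20·log₁₀(20.4/4.2) = 80.7 − 13.73 = 66.97 dB SPL.
CNC lathe: 86.3 − 20·log₁₀(28.7/3.5) = 86.3 − 18.28 = 68.02 dB SPL.
Σ 10^(L/10) = 1.132e+07 → L_total = 10·log₁₀(1.132e+07) = 70.54 dB SPL.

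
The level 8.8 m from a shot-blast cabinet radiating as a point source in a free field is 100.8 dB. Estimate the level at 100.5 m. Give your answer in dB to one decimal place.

Spherical spreading from a point source gives a 20·log₁₀(r₂/r₁) drop.
L₂ = 100.8 − 20·log₁₀(100.5/8.8) = 100.8 − 21.154 = 79.65 dB.

79.6 dB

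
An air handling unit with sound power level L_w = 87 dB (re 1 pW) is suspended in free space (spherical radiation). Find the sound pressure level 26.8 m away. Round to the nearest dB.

The power spreads over a sphere of area 4π·r², so L_p = L_w − 10·log₁₀(4π·r²).
4π·r² = 9026 m², 10·log₁₀ of that is 39.555 dB.
L_p = 87 − 39.555 = 47.45 dB.

47 dB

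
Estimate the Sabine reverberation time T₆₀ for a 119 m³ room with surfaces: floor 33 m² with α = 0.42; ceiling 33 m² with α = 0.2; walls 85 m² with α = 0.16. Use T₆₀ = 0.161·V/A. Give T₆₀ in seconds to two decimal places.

A = Σ Sᵢαᵢ = 33·0.42 + 33·0.2 + 85·0.16 = 34.06 m².
T₆₀ = 0.161 × 119 / 34.06 = 0.563 s.

0.56 s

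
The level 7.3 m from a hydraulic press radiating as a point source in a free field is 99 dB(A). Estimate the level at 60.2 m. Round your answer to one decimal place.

80.7 dB(A)

For a point source, L₂ = L₁ − 20·log₁₀(r₂/r₁).
L₂ = 99 − 20·log₁₀(60.2/7.3) = 99 − 18.325 = 80.67 dB(A).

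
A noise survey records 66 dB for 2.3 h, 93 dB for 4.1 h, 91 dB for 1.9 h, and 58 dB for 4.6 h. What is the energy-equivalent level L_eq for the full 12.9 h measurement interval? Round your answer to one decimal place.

The energy average is taken in the linear domain: L_eq = 10·log₁₀[(Σ tᵢ·10^(Lᵢ/10))/T], T = 12.9 h.
Σ tᵢ·10^(Lᵢ/10) = 2.3·10^(66/10) + 4.1·10^(93/10) + 1.9·10^(91/10) + 4.6·10^(58/10) = 1.058e+10.
L_eq = 10·log₁₀(1.058e+10/12.9) = 89.14 dB.

89.1 dB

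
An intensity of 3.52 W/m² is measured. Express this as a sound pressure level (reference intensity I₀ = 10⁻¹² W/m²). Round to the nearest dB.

125 dB

L = 10·log₁₀(I/I₀) = 10·log₁₀(3.52/10⁻¹²) = 10·log₁₀(3.52×10^12).
L = 10·(0.5465 + 12) = 125.47 dB.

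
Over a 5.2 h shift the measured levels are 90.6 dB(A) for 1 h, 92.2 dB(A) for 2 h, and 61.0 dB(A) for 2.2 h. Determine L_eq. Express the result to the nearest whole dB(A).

89 dB(A)

Weight each interval's intensity by its duration and average over T = 5.2 h:
Σ tᵢ·10^(Lᵢ/10) = 1·10^(90.6/10) + 2·10^(92.2/10) + 2.2·10^(61.0/10) = 4.470e+09.
L_eq = 10·log₁₀(4.470e+09/5.2) = 89.34 dB(A).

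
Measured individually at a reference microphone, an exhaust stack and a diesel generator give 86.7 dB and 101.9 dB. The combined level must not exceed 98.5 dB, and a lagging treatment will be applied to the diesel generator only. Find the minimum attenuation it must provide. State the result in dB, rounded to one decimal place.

3.7 dB

Fixed contribution from the other source: Σ 10^(L/10) = 10^(86.7/10) = 4.677e+08 (86.70 dB).
The limit corresponds to 10^(98.5/10) = 7.079e+09; subtracting the fixed part leaves 6.612e+09 for the diesel generator, i.e. 98.20 dB.
So the diesel generator must be reduced from 101.9 to 98.20 dB: IL = 3.70 dB.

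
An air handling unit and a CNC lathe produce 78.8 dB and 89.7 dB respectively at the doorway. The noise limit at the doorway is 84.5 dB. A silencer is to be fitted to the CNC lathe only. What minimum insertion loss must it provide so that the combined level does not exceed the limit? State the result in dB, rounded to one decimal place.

Everything except the CNC lathe sums to 10^(78.8/10) = 7.586e+07 in linear terms, 78.80 dB.
The limit corresponds to 10^(84.5/10) = 2.818e+08; subtracting the fixed part leaves 2.060e+08 for the CNC lathe, i.e. 83.14 dB.
So the CNC lathe must be reduced from 89.7 to 83.14 dB: IL = 6.56 dB.

6.6 dB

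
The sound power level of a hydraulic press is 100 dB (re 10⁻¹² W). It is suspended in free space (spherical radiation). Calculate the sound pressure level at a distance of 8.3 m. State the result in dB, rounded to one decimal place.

70.6 dB

Free-field spherical radiation: L_p = L_w − 10·log₁₀(4π·r²), r = 8.3 m.
4π·r² = 865.7 m², 10·log₁₀ of that is 29.374 dB.
L_p = 100 − 29.374 = 70.63 dB.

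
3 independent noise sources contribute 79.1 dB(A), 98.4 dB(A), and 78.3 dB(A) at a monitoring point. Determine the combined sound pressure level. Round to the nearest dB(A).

For uncorrelated sources the intensities add, so convert each level to linear form, sum, and take 10·log₁₀ of the total.
Σ 10^(L/10) = 10^(79.1/10) + 10^(98.4/10) + 10^(78.3/10) = 7.067e+09.
L_total = 10·log₁₀(7.067e+09) = 98.49 dB(A).

98 dB(A)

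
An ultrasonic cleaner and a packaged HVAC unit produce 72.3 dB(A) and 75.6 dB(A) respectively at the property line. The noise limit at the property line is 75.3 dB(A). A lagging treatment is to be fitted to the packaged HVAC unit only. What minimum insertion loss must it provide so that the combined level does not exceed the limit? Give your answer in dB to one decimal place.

3.3 dB

The untreated sources together contribute 10^(72.3/10) = 1.698e+07, i.e. 72.30 dB(A).
The limit corresponds to 10^(75.3/10) = 3.388e+07; subtracting the fixed part leaves 1.690e+07 for the packaged HVAC unit, i.e. 72.28 dB(A).
So the packaged HVAC unit must be reduced from 75.6 to 72.28 dB(A): IL = 3.32 dB.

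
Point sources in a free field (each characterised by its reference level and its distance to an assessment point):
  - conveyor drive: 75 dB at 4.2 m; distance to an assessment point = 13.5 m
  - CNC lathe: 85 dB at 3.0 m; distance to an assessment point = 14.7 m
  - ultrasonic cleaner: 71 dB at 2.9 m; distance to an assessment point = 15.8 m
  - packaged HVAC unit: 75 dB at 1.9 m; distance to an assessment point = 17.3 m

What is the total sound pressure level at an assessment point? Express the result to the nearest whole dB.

72 dB

First find each source's level at the receiver (point-source: −20·log₁₀(r/r_ref)), then combine on an intensity basis.
conveyor drive: 75 − 20·log₁₀(13.5/4.2) = 75 − 10.14 = 64.86 dB.
CNC lathe: 85 − 20·log₁₀(14.7/3.0) = 85 − 13.80 = 71.20 dB.
ultrasonic cleaner: 71 − 20·log₁₀(15.8/2.9) = 71 − 14.73 = 56.27 dB.
packaged HVAC unit: 75 − 20·log₁₀(17.3/1.9) = 75 − 19.19 = 55.81 dB.
Σ 10^(L/10) = 1.704e+07 → L_total = 10·log₁₀(1.704e+07) = 72.31 dB.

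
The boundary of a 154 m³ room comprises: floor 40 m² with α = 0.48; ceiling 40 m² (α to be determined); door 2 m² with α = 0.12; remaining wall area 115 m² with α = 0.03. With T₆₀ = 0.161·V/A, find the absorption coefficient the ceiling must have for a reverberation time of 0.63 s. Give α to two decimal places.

A = 0.161·V/T₆₀ = 0.161·154/0.63 = 39.36 m² sabins.
Absorption from the other surfaces = 40·0.48 + 2·0.12 + 115·0.03 = 22.89 m², so the ceiling must supply 16.47 m² over 40 m².
α = 16.47/40 = 0.412.

0.41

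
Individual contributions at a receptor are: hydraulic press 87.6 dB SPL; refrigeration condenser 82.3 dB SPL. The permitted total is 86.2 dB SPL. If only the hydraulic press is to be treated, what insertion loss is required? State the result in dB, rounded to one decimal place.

3.7 dB

The untreated sources together contribute 10^(82.3/10) = 1.698e+08, i.e. 82.30 dB SPL.
To meet 86.2 dB SPL overall, the treated hydraulic press may contribute at most 10^(86.2/10) − 1.698e+08 = 2.470e+08, i.e. 83.93 dB SPL.
So the hydraulic press must be reduced from 87.6 to 83.93 dB SPL: IL = 3.67 dB.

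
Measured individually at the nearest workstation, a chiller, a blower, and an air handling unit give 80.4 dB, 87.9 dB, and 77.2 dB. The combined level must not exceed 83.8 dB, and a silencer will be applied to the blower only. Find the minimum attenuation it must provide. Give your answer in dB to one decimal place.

9.0 dB

Fixed contribution from the other sources: Σ 10^(L/10) = 10^(80.4/10) + 10^(77.2/10) = 1.621e+08 (82.10 dB).
To meet 83.8 dB overall, the treated blower may contribute at most 10^(83.8/10) − 1.621e+08 = 7.775e+07, i.e. 78.91 dB.
So the blower must be reduced from 87.9 to 78.91 dB: IL = 8.99 dB.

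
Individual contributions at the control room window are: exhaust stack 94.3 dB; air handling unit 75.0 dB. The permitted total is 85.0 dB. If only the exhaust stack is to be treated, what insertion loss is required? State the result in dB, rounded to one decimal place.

9.8 dB

Everything except the exhaust stack sums to 10^(75.0/10) = 3.162e+07 in linear terms, 75.00 dB.
The limit corresponds to 10^(85.0/10) = 3.162e+08; subtracting the fixed part leaves 2.846e+08 for the exhaust stack, i.e. 84.54 dB.
So the exhaust stack must be reduced from 94.3 to 84.54 dB: IL = 9.76 dB.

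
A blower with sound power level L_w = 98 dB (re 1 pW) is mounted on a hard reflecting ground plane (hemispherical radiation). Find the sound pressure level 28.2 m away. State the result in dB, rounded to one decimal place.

L_p = L_w − 10·log₁₀(2π·r²) with r = 28.2 m.
2π·r² = 4997 m², 10·log₁₀ of that is 36.987 dB.
L_p = 98 − 36.987 = 61.01 dB.

61.0 dB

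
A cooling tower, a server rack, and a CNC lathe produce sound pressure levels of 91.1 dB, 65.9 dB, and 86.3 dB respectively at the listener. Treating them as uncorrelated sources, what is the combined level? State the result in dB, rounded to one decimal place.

For uncorrelated sources the intensities add, so convert each level to linear form, sum, and take 10·log₁₀ of the total.
Σ 10^(L/10) = 10^(91.1/10) + 10^(65.9/10) + 10^(86.3/10) = 1.719e+09.
L_total = 10·log₁₀(1.719e+09) = 92.35 dB.

92.4 dB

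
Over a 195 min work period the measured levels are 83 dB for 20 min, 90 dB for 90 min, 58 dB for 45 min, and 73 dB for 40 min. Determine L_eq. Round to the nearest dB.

87 dB

The energy average is taken in the linear domain: L_eq = 10·log₁₀[(Σ tᵢ·10^(Lᵢ/10))/T], T = 195 min.
Σ tᵢ·10^(Lᵢ/10) = 20·10^(83/10) + 90·10^(90/10) + 45·10^(58/10) + 40·10^(73/10) = 9.482e+10.
L_eq = 10·log₁₀(9.482e+10/195) = 86.87 dB.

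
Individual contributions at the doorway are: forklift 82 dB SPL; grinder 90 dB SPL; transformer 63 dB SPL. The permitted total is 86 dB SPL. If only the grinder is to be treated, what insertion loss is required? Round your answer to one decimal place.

Everything except the grinder sums to 10^(82/10) + 10^(63/10) = 1.605e+08 in linear terms, 82.05 dB SPL.
To meet 86 dB SPL overall, the treated grinder may contribute at most 10^(86/10) − 1.605e+08 = 2.376e+08, i.e. 83.76 dB SPL.
So the grinder must be reduced from 90 to 83.76 dB SPL: IL = 6.24 dB.

6.2 dB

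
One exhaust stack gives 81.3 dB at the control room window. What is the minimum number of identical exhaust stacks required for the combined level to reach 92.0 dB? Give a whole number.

Need L₁ + 10·log₁₀ N ≥ 92.0, i.e. log₁₀ N ≥ 1.07.
N ≥ 10^(10.7/10) = 11.749, so N = 12.

12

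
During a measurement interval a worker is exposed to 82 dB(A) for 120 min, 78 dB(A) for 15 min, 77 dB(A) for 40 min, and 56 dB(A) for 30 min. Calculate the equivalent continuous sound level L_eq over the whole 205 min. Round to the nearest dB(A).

The energy average is taken in the linear domain: L_eq = 10·log₁₀[(Σ tᵢ·10^(Lᵢ/10))/T], T = 205 min.
Σ tᵢ·10^(Lᵢ/10) = 120·10^(82/10) + 15·10^(78/10) + 40·10^(77/10) + 30·10^(56/10) = 2.198e+10.
L_eq = 10·log₁₀(2.198e+10/205) = 80.30 dB(A).

80 dB(A)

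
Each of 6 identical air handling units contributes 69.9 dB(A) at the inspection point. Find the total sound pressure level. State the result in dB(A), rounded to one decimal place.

L_total = L₁ + 10·log₁₀ N for N identical incoherent sources.
L_total = 69.9 + 10·log₁₀(6) = 69.9 + 7.782 = 77.68 dB(A).

77.7 dB(A)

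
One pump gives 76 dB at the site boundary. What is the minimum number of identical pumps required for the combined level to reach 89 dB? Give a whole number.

20

The shortfall is 89 − 76 = 13.0 dB, and N units add 10·log₁₀ N, so need 10·log₁₀ N ≥ 13.0.
N ≥ 10^(13.0/10) = 19.953, so N = 20.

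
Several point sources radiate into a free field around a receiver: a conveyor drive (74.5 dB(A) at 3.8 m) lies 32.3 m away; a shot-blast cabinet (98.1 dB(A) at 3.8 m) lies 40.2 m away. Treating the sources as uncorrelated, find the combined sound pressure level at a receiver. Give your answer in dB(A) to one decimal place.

77.6 dB(A)

Propagate each source to the receiver with L = L_ref − 20·log₁₀(r/r_ref), then add intensities.
conveyor drive: 74.5 − 20·log₁₀(32.3/3.8) = 74.5 − 18.59 = 55.91 dB(A).
shot-blast cabinet: 98.1 − 20·log₁₀(40.2/3.8) = 98.1 − 20.49 = 77.61 dB(A).
Σ 10^(L/10) = 5.808e+07 → L_total = 10·log₁₀(5.808e+07) = 77.64 dB(A).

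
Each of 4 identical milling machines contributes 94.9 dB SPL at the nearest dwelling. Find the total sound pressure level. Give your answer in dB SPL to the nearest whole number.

L_total = L₁ + 10·log₁₀ N for N identical incoherent sources.
L_total = 94.9 + 10·log₁₀(4) = 94.9 + 6.021 = 100.92 dB SPL.

101 dB SPL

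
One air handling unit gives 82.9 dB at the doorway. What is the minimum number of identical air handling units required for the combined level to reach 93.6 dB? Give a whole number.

The shortfall is 93.6 − 82.9 = 10.7 dB, and N units add 10·log₁₀ N, so need 10·log₁₀ N ≥ 10.7.
N ≥ 10^(10.7/10) = 11.749, so N = 12.

12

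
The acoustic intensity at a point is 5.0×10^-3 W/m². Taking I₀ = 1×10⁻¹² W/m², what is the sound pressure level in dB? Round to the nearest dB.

I/I₀ = 5.0×10^-3/10⁻¹² = 5.0×10^9, and L = 10·log₁₀(I/I₀).
L = 10·(0.6990 + 9) = 96.99 dB.

97 dB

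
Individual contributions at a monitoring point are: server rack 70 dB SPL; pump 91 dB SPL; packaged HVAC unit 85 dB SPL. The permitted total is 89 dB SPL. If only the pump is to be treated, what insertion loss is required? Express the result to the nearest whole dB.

4 dB

The untreated sources together contribute 10^(70/10) + 10^(85/10) = 3.262e+08, i.e. 85.14 dB SPL.
To meet 89 dB SPL overall, the treated pump may contribute at most 10^(89/10) − 3.262e+08 = 4.681e+08, i.e. 86.70 dB SPL.
Required insertion loss = 91 − 86.70 = 4.30 dB.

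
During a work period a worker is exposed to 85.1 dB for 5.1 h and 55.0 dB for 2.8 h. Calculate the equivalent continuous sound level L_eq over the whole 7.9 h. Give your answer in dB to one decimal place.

The energy average is taken in the linear domain: L_eq = 10·log₁₀[(Σ tᵢ·10^(Lᵢ/10))/T], T = 7.9 h.
Σ tᵢ·10^(Lᵢ/10) = 5.1·10^(85.1/10) + 2.8·10^(55.0/10) = 1.651e+09.
L_eq = 10·log₁₀(1.651e+09/7.9) = 83.20 dB.

83.2 dB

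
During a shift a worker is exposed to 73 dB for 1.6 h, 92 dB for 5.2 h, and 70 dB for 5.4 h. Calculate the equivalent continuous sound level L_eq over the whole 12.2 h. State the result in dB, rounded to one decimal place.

Weight each interval's intensity by its duration and average over T = 12.2 h:
Σ tᵢ·10^(Lᵢ/10) = 1.6·10^(73/10) + 5.2·10^(92/10) + 5.4·10^(70/10) = 8.327e+09.
L_eq = 10·log₁₀(8.327e+09/12.2) = 88.34 dB.

88.3 dB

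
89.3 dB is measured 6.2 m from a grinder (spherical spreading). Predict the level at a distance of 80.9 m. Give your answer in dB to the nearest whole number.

67 dB

Spherical spreading from a point source gives a 20·log₁₀(r₂/r₁) drop.
L₂ = 89.3 − 20·log₁₀(80.9/6.2) = 89.3 − 22.311 = 66.99 dB.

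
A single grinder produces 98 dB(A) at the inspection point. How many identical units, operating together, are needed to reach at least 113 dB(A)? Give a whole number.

32

The shortfall is 113 − 98 = 15.0 dB, and N units add 10·log₁₀ N, so need 10·log₁₀ N ≥ 15.0.
N ≥ 10^(15.0/10) = 31.623, so N = 32.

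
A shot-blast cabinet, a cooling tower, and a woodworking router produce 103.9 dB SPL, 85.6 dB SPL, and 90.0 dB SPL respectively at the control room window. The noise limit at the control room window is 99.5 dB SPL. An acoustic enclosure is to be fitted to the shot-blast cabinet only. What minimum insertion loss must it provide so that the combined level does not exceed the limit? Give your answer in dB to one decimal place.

The untreated sources together contribute 10^(85.6/10) + 10^(90.0/10) = 1.363e+09, i.e. 91.35 dB SPL.
To meet 99.5 dB SPL overall, the treated shot-blast cabinet may contribute at most 10^(99.5/10) − 1.363e+09 = 7.549e+09, i.e. 98.78 dB SPL.
Required insertion loss = 103.9 − 98.78 = 5.12 dB.

5.1 dB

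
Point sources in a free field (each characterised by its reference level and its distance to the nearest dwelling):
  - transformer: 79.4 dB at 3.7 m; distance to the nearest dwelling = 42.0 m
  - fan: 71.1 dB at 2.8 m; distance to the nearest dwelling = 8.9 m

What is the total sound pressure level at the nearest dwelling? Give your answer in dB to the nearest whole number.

Propagate each source to the receiver with L = L_ref − 20·log₁₀(r/r_ref), then add intensities.
transformer: 79.4 − 20·log₁₀(42.0/3.7) = 79.4 − 21.10 = 58.30 dB.
fan: 71.1 − 20·log₁₀(8.9/2.8) = 71.1 − 10.04 = 61.06 dB.
Σ 10^(L/10) = 1.951e+06 → L_total = 10·log₁₀(1.951e+06) = 62.90 dB.

63 dB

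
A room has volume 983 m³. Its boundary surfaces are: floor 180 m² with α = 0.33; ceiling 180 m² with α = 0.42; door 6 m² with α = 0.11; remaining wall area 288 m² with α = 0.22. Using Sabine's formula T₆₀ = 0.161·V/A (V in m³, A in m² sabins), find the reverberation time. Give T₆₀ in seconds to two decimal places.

Total absorption A = 180·0.33 + 180·0.42 + 6·0.11 + 288·0.22 = 199.02 m² sabins.
T₆₀ = 0.161·V/A = 0.161·983/199.02 = 0.795 s.

0.80 s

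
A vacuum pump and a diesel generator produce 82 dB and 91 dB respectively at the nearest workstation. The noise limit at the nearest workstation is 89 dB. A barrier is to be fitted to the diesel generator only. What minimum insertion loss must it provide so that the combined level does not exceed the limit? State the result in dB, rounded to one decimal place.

3.0 dB

Fixed contribution from the other source: Σ 10^(L/10) = 10^(82/10) = 1.585e+08 (82.00 dB).
To meet 89 dB overall, the treated diesel generator may contribute at most 10^(89/10) − 1.585e+08 = 6.358e+08, i.e. 88.03 dB.
Required insertion loss = 91 − 88.03 = 2.97 dB.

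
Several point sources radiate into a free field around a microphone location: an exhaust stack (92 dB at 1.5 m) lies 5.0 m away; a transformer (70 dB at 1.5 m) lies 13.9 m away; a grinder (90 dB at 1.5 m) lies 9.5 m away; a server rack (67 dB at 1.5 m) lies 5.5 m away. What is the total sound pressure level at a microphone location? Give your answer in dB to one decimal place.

82.3 dB

Apply inverse-square spreading to bring every level to the receiver, then sum 10^(L/10).
exhaust stack: 92 − 20·log₁₀(5.0/1.5) = 92 − 10.46 = 81.54 dB.
transformer: 70 − 20·log₁₀(13.9/1.5) = 70 − 19.34 = 50.66 dB.
grinder: 90 − 20·log₁₀(9.5/1.5) = 90 − 16.03 = 73.97 dB.
server rack: 67 − 20·log₁₀(5.5/1.5) = 67 − 11.29 = 55.71 dB.
Σ 10^(L/10) = 1.681e+08 → L_total = 10·log₁₀(1.681e+08) = 82.25 dB.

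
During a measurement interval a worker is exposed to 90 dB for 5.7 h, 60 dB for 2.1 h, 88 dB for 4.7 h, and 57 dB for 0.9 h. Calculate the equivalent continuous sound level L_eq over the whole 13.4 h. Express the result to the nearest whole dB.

88 dB

Weight each interval's intensity by its duration and average over T = 13.4 h:
Σ tᵢ·10^(Lᵢ/10) = 5.7·10^(90/10) + 2.1·10^(60/10) + 4.7·10^(88/10) + 0.9·10^(57/10) = 8.668e+09.
L_eq = 10·log₁₀(8.668e+09/13.4) = 88.11 dB.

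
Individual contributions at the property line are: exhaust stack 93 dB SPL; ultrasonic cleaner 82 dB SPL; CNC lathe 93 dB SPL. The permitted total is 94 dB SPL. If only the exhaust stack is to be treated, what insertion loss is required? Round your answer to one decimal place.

Fixed contribution from the other sources: Σ 10^(L/10) = 10^(82/10) + 10^(93/10) = 2.154e+09 (93.33 dB SPL).
The limit corresponds to 10^(94/10) = 2.512e+09; subtracting the fixed part leaves 3.581e+08 for the exhaust stack, i.e. 85.54 dB SPL.
So the exhaust stack must be reduced from 93 to 85.54 dB SPL: IL = 7.46 dB.

7.5 dB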